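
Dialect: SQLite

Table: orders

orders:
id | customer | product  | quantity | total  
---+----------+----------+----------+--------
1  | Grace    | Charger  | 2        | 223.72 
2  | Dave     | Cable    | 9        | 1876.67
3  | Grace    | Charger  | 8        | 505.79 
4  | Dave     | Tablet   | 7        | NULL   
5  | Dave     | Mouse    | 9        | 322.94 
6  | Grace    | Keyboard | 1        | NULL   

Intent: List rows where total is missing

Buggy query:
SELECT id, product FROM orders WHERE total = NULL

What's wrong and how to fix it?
Bug: '= NULL' is always unknown in SQL three-valued logic, so no rows match

Fix: Use IS NULL to test for NULL

Corrected query:
SELECT id, product FROM orders WHERE total IS NULL

Result:
id | product 
---+---------
4  | Tablet  
6  | Keyboard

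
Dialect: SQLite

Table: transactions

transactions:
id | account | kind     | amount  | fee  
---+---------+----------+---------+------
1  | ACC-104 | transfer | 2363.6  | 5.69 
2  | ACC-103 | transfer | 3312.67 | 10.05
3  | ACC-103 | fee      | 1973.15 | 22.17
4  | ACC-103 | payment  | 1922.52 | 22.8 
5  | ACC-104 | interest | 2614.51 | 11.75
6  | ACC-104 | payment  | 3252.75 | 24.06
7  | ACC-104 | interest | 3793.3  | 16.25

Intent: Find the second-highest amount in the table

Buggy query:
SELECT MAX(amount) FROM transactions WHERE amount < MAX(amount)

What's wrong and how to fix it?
Bug: MAX(amount) on the right of the comparison is an aggregate-in-WHERE error

Fix: Compute the overall MAX in a subquery, then take MAX of rows below it

Corrected query:
SELECT MAX(amount) FROM transactions WHERE amount < (SELECT MAX(amount) FROM transactions)

Result:
MAX(amount)
-----------
3312.67    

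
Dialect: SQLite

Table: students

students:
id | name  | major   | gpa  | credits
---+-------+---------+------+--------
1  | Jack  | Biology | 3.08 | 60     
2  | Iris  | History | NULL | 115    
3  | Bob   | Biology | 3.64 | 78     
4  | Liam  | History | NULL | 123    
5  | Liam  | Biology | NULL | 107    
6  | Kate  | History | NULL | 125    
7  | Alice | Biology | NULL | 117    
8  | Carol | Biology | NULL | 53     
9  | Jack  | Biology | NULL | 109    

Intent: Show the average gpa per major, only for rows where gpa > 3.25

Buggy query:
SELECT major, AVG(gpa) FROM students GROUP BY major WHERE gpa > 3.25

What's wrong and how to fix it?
Bug: WHERE cannot follow GROUP BY

Fix: Place WHERE between FROM and GROUP BY

Corrected query:
SELECT major, AVG(gpa) FROM students WHERE gpa > 3.25 GROUP BY major

Result:
major   | AVG(gpa)
--------+---------
Biology | 3.64    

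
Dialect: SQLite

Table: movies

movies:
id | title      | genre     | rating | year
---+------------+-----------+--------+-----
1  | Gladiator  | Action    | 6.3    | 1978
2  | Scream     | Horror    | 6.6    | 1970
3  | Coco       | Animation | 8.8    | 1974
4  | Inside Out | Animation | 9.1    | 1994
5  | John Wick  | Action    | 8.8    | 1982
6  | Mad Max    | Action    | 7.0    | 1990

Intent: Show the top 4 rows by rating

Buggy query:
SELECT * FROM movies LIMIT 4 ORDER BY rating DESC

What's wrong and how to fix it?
Bug: ORDER BY cannot follow LIMIT; LIMIT is the final clause

Fix: Swap the clauses: ORDER BY first, then LIMIT

Corrected query:
SELECT * FROM movies ORDER BY rating DESC LIMIT 4

Result:
id | title      | genre     | rating | year
---+------------+-----------+--------+-----
4  | Inside Out | Animation | 9.1    | 1994
3  | Coco       | Animation | 8.8    | 1974
5  | John Wick  | Action    | 8.8    | 1982
6  | Mad Max    | Action    | 7      | 1990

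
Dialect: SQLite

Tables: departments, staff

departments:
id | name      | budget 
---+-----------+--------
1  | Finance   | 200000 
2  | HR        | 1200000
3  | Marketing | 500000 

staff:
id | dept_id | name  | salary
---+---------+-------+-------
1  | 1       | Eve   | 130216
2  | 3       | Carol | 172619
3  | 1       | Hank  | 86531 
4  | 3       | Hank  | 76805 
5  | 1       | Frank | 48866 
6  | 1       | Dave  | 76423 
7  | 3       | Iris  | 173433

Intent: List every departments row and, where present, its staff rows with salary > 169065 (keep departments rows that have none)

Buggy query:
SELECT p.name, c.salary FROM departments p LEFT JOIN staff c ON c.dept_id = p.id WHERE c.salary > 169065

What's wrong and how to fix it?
Bug: A WHERE condition on the right-hand table after LEFT JOIN drops unmatched parents

Fix: Put 'c.salary > 169065' in the JOIN's ON clause instead of WHERE

Corrected query:
SELECT p.name, c.salary FROM departments p LEFT JOIN staff c ON c.dept_id = p.id AND c.salary > 169065

Result:
name      | salary
----------+-------
Finance   | NULL  
HR        | NULL  
Marketing | 172619
Marketing | 173433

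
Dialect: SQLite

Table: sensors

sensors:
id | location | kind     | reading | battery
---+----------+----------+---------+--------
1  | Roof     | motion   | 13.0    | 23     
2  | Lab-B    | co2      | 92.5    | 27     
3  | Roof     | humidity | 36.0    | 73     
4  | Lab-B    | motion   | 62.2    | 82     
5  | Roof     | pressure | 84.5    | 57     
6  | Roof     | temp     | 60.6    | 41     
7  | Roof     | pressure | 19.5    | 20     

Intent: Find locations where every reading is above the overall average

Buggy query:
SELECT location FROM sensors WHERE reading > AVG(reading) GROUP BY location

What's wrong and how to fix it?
Bug: AVG() is an aggregate; it can't sit directly in WHERE

Fix: Compute the overall average in a scalar subquery and compare each group's MIN against it in HAVING

Corrected query:
SELECT location FROM sensors GROUP BY location HAVING MIN(reading) > (SELECT AVG(reading) FROM sensors)

Result:
location
--------
Lab-B   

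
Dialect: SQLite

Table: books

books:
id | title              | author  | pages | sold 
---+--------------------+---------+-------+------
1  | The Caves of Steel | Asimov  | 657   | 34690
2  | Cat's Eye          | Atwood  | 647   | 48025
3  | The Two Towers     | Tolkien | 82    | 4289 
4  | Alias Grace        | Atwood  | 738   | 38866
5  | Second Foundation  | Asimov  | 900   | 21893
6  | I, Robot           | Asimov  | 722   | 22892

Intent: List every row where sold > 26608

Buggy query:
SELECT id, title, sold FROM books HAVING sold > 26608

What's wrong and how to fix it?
Bug: This is a non-aggregate query (no GROUP BY, no aggregates), so in SQLite the HAVING clause is invalid here; a row-level condition belongs in WHERE

Fix: Replace HAVING with WHERE since the condition applies to individual rows

Corrected query:
SELECT id, title, sold FROM books WHERE sold > 26608

Result:
id | title              | sold 
---+--------------------+------
1  | The Caves of Steel | 34690
2  | Cat's Eye          | 48025
4  | Alias Grace        | 38866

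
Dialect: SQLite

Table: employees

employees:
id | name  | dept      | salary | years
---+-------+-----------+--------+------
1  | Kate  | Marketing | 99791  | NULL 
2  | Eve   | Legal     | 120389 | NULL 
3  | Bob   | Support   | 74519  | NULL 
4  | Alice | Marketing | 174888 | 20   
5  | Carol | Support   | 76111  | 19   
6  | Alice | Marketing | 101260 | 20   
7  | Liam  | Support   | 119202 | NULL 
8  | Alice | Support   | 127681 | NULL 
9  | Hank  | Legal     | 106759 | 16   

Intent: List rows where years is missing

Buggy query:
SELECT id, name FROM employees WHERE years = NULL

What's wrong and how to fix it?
Bug: '= NULL' is always unknown in SQL three-valued logic, so no rows match

Fix: Use IS NULL to test for NULL

Corrected query:
SELECT id, name FROM employees WHERE years IS NULL

Result:
id | name 
---+------
1  | Kate 
2  | Eve  
3  | Bob  
7  | Liam 
8  | Alice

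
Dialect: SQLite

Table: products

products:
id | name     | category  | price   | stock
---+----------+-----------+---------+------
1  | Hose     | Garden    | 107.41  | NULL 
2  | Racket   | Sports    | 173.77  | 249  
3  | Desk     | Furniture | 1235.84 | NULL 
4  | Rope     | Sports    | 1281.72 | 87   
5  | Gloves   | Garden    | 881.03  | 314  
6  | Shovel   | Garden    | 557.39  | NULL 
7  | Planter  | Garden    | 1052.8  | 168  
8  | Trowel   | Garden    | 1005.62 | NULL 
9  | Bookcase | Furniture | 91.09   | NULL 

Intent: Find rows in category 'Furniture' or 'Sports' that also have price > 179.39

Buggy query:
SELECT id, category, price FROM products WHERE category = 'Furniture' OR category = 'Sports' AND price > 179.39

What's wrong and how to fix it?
Bug: AND binds tighter than OR, so this parses as category = 'Furniture' OR (category = 'Sports' AND price > 179.39)

Fix: Group the OR with parentheses (or use IN), then AND the threshold

Corrected query:
SELECT id, category, price FROM products WHERE (category = 'Furniture' OR category = 'Sports') AND price > 179.39

Result:
id | category  | price  
---+-----------+--------
3  | Furniture | 1235.84
4  | Sports    | 1281.72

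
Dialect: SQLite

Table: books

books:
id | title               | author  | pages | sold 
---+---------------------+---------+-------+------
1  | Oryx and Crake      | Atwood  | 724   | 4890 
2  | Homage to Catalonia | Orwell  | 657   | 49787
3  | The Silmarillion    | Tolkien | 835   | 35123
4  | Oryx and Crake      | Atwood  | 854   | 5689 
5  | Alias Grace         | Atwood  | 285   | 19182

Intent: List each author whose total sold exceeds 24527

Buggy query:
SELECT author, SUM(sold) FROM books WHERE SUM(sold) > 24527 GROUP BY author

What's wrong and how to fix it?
Bug: WHERE runs before GROUP BY, so aggregates aren't available there

Fix: Use HAVING (which filters groups after aggregation) instead of WHERE

Corrected query:
SELECT author, SUM(sold) FROM books GROUP BY author HAVING SUM(sold) > 24527

Result:
author  | SUM(sold)
--------+----------
Atwood  | 29761    
Orwell  | 49787    
Tolkien | 35123    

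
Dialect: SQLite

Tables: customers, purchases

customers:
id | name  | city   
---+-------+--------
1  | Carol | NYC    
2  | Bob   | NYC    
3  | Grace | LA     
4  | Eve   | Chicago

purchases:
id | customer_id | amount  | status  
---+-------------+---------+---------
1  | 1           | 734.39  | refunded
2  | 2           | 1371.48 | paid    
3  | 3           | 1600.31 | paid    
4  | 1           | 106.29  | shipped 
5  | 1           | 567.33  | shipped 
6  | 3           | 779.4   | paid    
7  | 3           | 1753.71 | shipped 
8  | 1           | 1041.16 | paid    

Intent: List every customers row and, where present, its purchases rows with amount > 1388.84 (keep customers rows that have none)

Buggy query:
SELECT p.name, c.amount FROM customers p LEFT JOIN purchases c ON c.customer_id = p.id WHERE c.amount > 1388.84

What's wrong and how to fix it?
Bug: Filtering c.amount in WHERE discards the NULL rows produced by LEFT JOIN, turning it into an inner join

Fix: Put 'c.amount > 1388.84' in the JOIN's ON clause instead of WHERE

Corrected query:
SELECT p.name, c.amount FROM customers p LEFT JOIN purchases c ON c.customer_id = p.id AND c.amount > 1388.84

Result:
name  | amount 
------+--------
Carol | NULL   
Bob   | NULL   
Grace | 1600.31
Grace | 1753.71
Eve   | NULL   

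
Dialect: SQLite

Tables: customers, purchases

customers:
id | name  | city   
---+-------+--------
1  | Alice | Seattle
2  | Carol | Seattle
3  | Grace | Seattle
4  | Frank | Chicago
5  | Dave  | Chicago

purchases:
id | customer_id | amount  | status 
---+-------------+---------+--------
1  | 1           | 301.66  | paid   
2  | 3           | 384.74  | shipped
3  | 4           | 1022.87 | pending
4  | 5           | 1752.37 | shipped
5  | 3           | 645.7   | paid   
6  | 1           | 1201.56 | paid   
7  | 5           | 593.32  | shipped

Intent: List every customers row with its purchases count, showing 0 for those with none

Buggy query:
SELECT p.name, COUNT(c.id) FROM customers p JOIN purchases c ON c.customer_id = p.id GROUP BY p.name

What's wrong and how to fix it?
Bug: An inner join excludes parents with zero children

Fix: Use LEFT JOIN so parents without children still appear (COUNT(c.id) gives 0)

Corrected query:
SELECT p.name, COUNT(c.id) FROM customers p LEFT JOIN purchases c ON c.customer_id = p.id GROUP BY p.name

Result:
name  | COUNT(c.id)
------+------------
Alice | 2          
Carol | 0          
Dave  | 2          
Frank | 1          
Grace | 2          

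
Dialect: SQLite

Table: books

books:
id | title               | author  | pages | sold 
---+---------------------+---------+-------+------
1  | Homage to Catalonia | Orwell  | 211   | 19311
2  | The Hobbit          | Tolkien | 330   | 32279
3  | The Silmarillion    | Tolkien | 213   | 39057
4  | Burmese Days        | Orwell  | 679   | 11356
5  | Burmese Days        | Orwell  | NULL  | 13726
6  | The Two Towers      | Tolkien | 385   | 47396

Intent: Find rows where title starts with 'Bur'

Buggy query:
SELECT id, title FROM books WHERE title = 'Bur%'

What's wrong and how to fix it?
Bug: '=' compares the literal string including the % character; pattern matching needs LIKE

Fix: Use LIKE for wildcard pattern matching

Corrected query:
SELECT id, title FROM books WHERE title LIKE 'Bur%'

Result:
id | title       
---+-------------
4  | Burmese Days
5  | Burmese Days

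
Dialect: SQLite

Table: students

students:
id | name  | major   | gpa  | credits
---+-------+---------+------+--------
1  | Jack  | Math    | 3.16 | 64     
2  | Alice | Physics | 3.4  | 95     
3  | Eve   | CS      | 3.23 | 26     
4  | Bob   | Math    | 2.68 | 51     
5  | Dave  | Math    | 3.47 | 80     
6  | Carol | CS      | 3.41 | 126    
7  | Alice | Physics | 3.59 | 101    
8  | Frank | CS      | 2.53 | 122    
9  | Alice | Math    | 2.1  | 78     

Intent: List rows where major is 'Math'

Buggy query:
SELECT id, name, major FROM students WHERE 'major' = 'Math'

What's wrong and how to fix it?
Bug: 'major' in single quotes is a string literal, not the column; the comparison is literal-vs-literal and never true

Fix: Remove the quotes around the column name (or use double quotes for an identifier)

Corrected query:
SELECT id, name, major FROM students WHERE major = 'Math'

Result:
id | name  | major
---+-------+------
1  | Jack  | Math 
4  | Bob   | Math 
5  | Dave  | Math 
9  | Alice | Math 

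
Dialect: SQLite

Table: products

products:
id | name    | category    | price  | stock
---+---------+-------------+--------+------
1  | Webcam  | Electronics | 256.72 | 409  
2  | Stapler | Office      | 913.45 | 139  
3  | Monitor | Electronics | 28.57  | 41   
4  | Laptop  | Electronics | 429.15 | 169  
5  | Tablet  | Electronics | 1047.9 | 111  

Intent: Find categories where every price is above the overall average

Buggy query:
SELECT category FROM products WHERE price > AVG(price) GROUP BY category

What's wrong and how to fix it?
Bug: WHERE evaluates per row before aggregation, so AVG() is unavailable

Fix: Use a subquery for AVG and a HAVING MIN(...) filter so the condition holds for every row in the group

Corrected query:
SELECT category FROM products GROUP BY category HAVING MIN(price) > (SELECT AVG(price) FROM products)

Result:
category
--------
Office  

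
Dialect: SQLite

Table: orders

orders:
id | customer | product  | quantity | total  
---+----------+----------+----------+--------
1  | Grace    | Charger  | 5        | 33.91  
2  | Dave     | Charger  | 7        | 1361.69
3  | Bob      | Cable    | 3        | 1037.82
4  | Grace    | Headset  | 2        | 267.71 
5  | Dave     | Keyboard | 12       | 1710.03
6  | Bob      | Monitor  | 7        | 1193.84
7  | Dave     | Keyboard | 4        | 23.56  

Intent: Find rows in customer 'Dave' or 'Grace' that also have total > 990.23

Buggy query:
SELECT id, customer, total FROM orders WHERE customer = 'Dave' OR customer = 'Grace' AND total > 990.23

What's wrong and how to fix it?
Bug: AND binds tighter than OR, so this parses as customer = 'Dave' OR (customer = 'Grace' AND total > 990.23)

Fix: Add parentheses around the OR so the AND applies to both alternatives

Corrected query:
SELECT id, customer, total FROM orders WHERE (customer = 'Dave' OR customer = 'Grace') AND total > 990.23

Result:
id | customer | total  
---+----------+--------
2  | Dave     | 1361.69
5  | Dave     | 1710.03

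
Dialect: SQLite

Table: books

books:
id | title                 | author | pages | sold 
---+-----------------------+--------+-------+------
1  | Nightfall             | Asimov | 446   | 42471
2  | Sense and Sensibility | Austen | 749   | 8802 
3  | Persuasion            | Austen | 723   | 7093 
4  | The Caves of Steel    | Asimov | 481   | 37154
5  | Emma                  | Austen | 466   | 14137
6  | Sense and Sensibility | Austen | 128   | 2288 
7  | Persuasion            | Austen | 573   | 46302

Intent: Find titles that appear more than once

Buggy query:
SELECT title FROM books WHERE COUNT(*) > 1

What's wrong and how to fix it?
Bug: WHERE can't reference COUNT(*); aggregates are computed after WHERE

Fix: Group first, then use HAVING for the count condition

Corrected query:
SELECT title FROM books GROUP BY title HAVING COUNT(*) > 1

Result:
title                
---------------------
Persuasion           
Sense and Sensibility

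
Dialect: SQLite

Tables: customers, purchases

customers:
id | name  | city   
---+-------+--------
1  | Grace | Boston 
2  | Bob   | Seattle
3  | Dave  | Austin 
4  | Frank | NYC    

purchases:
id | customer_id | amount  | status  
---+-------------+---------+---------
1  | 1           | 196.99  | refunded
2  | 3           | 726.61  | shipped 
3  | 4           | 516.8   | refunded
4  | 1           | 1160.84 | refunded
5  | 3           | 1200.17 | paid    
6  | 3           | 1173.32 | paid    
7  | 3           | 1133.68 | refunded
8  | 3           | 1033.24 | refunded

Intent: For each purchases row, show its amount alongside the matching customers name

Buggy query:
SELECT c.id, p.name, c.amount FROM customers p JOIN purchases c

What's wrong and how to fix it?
Bug: Missing join condition: each purchases row is matched to all customers rows instead of just its own

Fix: Specify the join condition linking the foreign key to the parent id

Corrected query:
SELECT c.id, p.name, c.amount FROM customers p JOIN purchases c ON c.customer_id = p.id

Result:
id | name  | amount 
---+-------+--------
1  | Grace | 196.99 
2  | Dave  | 726.61 
3  | Frank | 516.8  
4  | Grace | 1160.84
5  | Dave  | 1200.17
6  | Dave  | 1173.32
7  | Dave  | 1133.68
8  | Dave  | 1033.24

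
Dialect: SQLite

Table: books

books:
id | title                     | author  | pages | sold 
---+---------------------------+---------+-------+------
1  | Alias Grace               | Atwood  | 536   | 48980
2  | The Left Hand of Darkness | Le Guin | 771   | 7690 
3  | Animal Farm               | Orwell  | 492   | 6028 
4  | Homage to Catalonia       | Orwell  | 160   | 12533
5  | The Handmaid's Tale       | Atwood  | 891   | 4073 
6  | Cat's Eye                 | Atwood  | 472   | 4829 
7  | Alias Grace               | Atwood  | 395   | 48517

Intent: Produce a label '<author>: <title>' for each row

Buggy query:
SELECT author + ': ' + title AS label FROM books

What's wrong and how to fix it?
Bug: '+' is numeric addition; on text columns SQLite converts them to 0 instead of concatenating

Fix: Replace + with || to concatenate text

Corrected query:
SELECT author || ': ' || title AS label FROM books

Result:
label                             
----------------------------------
Atwood: Alias Grace               
Le Guin: The Left Hand of Darkness
Orwell: Animal Farm               
Orwell: Homage to Catalonia       
Atwood: The Handmaid's Tale       
Atwood: Cat's Eye                 
Atwood: Alias Grace               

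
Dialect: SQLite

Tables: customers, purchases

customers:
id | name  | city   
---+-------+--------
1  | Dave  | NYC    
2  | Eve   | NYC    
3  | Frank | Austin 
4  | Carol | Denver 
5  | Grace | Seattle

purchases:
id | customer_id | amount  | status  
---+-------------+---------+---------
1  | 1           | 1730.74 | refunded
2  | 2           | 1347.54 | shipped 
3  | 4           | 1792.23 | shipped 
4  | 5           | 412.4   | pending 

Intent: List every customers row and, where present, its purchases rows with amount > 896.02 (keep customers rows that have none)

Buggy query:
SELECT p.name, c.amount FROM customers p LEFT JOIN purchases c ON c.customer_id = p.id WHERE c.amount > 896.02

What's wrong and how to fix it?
Bug: Filtering c.amount in WHERE discards the NULL rows produced by LEFT JOIN, turning it into an inner join

Fix: Put 'c.amount > 896.02' in the JOIN's ON clause instead of WHERE

Corrected query:
SELECT p.name, c.amount FROM customers p LEFT JOIN purchases c ON c.customer_id = p.id AND c.amount > 896.02

Result:
name  | amount 
------+--------
Dave  | 1730.74
Eve   | 1347.54
Frank | NULL   
Carol | 1792.23
Grace | NULL   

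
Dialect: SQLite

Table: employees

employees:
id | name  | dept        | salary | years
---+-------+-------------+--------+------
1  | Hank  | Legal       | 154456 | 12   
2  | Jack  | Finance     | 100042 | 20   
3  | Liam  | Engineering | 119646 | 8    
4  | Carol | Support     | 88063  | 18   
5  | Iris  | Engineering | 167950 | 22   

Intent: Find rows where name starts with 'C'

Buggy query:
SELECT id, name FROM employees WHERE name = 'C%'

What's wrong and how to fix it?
Bug: '=' compares the literal string including the % character; pattern matching needs LIKE

Fix: Use LIKE for wildcard pattern matching

Corrected query:
SELECT id, name FROM employees WHERE name LIKE 'C%'

Result:
id | name 
---+------
4  | Carol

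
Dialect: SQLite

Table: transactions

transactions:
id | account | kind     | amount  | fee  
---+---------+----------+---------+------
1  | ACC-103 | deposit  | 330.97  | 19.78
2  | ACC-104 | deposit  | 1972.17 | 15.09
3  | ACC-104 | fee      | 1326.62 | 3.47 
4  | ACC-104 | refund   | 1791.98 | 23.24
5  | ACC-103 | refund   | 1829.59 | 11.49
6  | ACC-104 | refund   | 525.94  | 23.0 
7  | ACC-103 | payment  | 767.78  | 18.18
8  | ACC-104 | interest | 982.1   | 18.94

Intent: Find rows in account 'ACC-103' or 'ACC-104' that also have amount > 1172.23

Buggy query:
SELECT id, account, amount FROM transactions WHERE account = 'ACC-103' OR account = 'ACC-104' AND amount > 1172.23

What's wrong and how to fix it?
Bug: AND binds tighter than OR, so this parses as account = 'ACC-103' OR (account = 'ACC-104' AND amount > 1172.23)

Fix: Group the OR with parentheses (or use IN), then AND the threshold

Corrected query:
SELECT id, account, amount FROM transactions WHERE (account = 'ACC-103' OR account = 'ACC-104') AND amount > 1172.23

Result:
id | account | amount 
---+---------+--------
2  | ACC-104 | 1972.17
3  | ACC-104 | 1326.62
4  | ACC-104 | 1791.98
5  | ACC-103 | 1829.59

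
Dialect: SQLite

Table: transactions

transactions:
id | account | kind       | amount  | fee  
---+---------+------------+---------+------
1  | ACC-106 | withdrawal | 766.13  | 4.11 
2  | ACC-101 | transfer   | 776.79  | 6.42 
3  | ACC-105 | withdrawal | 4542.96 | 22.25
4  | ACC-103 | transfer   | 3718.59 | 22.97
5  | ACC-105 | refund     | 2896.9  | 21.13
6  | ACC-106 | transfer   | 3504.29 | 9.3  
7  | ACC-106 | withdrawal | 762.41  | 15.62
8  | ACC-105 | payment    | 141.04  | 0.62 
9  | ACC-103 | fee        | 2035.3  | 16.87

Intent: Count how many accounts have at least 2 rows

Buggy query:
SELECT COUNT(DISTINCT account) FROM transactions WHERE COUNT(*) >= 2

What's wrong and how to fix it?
Bug: WHERE filters individual rows, not groups, so a group-level COUNT is invalid there

Fix: Use a subquery that GROUPs and filters with HAVING, then count its rows

Corrected query:
SELECT COUNT(*) FROM (SELECT account FROM transactions GROUP BY account HAVING COUNT(*) >= 2)

Result:
COUNT(*)
--------
3       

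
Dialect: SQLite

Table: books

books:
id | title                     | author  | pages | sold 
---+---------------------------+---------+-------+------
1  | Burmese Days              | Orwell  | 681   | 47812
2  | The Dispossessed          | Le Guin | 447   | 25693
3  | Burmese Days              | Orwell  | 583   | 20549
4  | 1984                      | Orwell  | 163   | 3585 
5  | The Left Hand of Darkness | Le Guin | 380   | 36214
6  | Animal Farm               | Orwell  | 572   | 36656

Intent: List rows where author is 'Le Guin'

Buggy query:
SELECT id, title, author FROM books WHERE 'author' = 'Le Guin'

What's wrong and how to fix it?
Bug: Single quotes denote string literals in SQL; the column name is being compared as a constant string

Fix: Remove the quotes around the column name (or use double quotes for an identifier)

Corrected query:
SELECT id, title, author FROM books WHERE author = 'Le Guin'

Result:
id | title                     | author 
---+---------------------------+--------
2  | The Dispossessed          | Le Guin
5  | The Left Hand of Darkness | Le Guin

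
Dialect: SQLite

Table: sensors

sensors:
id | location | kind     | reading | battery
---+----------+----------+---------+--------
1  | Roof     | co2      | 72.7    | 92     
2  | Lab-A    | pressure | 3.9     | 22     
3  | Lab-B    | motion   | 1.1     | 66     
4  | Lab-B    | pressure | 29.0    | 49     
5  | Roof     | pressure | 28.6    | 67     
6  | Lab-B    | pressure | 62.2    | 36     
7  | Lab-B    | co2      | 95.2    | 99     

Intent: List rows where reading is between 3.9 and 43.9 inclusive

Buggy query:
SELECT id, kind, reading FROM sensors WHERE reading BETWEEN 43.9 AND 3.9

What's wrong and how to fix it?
Bug: BETWEEN expects the lower bound first; with 43.9 AND 3.9 the range is empty

Fix: Swap the bounds so the smaller value comes first

Corrected query:
SELECT id, kind, reading FROM sensors WHERE reading BETWEEN 3.9 AND 43.9

Result:
id | kind     | reading
---+----------+--------
2  | pressure | 3.9    
4  | pressure | 29     
5  | pressure | 28.6   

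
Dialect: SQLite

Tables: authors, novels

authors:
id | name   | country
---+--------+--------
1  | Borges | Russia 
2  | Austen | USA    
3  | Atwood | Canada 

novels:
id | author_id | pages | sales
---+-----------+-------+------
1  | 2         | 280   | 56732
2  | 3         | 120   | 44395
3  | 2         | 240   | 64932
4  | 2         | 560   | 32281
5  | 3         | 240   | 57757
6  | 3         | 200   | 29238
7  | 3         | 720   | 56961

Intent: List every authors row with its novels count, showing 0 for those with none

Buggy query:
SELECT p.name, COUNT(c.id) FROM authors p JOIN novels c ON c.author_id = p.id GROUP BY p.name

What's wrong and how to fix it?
Bug: INNER JOIN drops authors rows that have no matching novels rows

Fix: Switch to LEFT JOIN to retain unmatched parent rows

Corrected query:
SELECT p.name, COUNT(c.id) FROM authors p LEFT JOIN novels c ON c.author_id = p.id GROUP BY p.name

Result:
name   | COUNT(c.id)
-------+------------
Atwood | 4          
Austen | 3          
Borges | 0          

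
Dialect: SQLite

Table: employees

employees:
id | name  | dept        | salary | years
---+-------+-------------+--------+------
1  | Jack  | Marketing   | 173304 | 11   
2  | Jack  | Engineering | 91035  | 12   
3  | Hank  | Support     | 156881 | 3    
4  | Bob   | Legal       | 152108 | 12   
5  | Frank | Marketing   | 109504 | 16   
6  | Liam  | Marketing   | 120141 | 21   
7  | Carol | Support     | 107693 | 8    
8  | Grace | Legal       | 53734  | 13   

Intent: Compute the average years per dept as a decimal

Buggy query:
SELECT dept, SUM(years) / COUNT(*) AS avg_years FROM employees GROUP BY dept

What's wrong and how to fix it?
Bug: Both operands are integers, so '/' performs integer division and truncates

Fix: Cast one side to REAL so the division keeps the fractional part

Corrected query:
SELECT dept, SUM(years) * 1.0 / COUNT(*) AS avg_years FROM employees GROUP BY dept

Result:
dept        | avg_years
------------+----------
Engineering | 12       
Legal       | 12.5     
Marketing   | 16       
Support     | 5.5      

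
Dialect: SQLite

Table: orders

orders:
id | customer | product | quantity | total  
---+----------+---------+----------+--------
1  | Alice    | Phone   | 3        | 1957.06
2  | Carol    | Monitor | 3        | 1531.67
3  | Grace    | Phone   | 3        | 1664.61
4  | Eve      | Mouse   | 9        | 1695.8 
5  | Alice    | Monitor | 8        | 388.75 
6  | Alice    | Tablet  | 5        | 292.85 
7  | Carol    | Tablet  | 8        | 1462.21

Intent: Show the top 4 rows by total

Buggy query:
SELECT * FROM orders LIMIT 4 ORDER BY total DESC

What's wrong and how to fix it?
Bug: ORDER BY cannot follow LIMIT; LIMIT is the final clause

Fix: Sort with ORDER BY, then apply LIMIT

Corrected query:
SELECT * FROM orders ORDER BY total DESC LIMIT 4

Result:
id | customer | product | quantity | total  
---+----------+---------+----------+--------
1  | Alice    | Phone   | 3        | 1957.06
4  | Eve      | Mouse   | 9        | 1695.8 
3  | Grace    | Phone   | 3        | 1664.61
2  | Carol    | Monitor | 3        | 1531.67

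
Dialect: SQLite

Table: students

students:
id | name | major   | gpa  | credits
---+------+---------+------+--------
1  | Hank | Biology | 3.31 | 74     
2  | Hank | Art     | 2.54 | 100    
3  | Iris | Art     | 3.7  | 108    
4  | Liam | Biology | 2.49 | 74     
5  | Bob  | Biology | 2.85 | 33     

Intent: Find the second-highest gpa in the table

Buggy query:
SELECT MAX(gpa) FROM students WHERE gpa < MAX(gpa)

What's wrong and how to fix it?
Bug: The inner MAX is an aggregate inside WHERE, which is not allowed

Fix: Put the inner MAX in a scalar subquery

Corrected query:
SELECT MAX(gpa) FROM students WHERE gpa < (SELECT MAX(gpa) FROM students)

Result:
MAX(gpa)
--------
3.31    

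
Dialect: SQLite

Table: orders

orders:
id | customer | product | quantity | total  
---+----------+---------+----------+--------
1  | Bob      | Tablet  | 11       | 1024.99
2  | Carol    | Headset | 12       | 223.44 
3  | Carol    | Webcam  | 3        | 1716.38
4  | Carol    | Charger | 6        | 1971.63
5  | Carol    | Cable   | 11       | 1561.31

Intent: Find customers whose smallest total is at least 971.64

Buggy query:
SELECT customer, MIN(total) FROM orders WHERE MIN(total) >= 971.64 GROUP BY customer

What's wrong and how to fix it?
Bug: MIN() in WHERE is a misuse of aggregate

Fix: Replace WHERE with HAVING after the GROUP BY

Corrected query:
SELECT customer, MIN(total) FROM orders GROUP BY customer HAVING MIN(total) >= 971.64

Result:
customer | MIN(total)
---------+-----------
Bob      | 1024.99   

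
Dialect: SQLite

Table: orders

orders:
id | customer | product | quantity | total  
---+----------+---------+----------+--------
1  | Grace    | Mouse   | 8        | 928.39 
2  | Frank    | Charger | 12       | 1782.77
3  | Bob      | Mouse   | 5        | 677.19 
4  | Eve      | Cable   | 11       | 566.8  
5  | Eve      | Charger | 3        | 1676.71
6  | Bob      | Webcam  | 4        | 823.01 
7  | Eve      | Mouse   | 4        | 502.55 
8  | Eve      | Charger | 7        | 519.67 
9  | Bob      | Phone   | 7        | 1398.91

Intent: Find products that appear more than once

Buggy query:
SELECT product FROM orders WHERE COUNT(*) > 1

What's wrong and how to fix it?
Bug: COUNT(*) is an aggregate and cannot be used in WHERE

Fix: Group first, then use HAVING for the count condition

Corrected query:
SELECT product FROM orders GROUP BY product HAVING COUNT(*) > 1

Result:
product
-------
Charger
Mouse  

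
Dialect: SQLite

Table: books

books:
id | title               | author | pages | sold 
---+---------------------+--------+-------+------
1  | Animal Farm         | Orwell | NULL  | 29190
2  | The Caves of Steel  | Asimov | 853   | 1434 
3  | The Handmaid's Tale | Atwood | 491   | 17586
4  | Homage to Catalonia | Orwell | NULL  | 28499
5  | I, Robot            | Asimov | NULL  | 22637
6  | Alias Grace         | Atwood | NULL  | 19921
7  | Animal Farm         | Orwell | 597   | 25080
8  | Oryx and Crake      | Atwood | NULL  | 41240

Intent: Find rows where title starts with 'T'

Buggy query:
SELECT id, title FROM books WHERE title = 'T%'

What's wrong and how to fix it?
Bug: '=' compares the literal string including the % character; pattern matching needs LIKE

Fix: Replace '=' with LIKE so 'T%' is treated as a pattern

Corrected query:
SELECT id, title FROM books WHERE title LIKE 'T%'

Result:
id | title              
---+--------------------
2  | The Caves of Steel 
3  | The Handmaid's Tale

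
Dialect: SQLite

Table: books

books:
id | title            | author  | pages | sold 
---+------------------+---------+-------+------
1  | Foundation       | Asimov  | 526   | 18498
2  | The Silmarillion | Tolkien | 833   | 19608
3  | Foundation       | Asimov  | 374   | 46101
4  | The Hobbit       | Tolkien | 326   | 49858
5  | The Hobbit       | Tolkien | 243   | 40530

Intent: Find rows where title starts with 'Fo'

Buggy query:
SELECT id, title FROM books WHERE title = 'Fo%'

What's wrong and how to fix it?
Bug: '=' compares the literal string including the % character; pattern matching needs LIKE

Fix: Use LIKE for wildcard pattern matching

Corrected query:
SELECT id, title FROM books WHERE title LIKE 'Fo%'

Result:
id | title     
---+-----------
1  | Foundation
3  | Foundation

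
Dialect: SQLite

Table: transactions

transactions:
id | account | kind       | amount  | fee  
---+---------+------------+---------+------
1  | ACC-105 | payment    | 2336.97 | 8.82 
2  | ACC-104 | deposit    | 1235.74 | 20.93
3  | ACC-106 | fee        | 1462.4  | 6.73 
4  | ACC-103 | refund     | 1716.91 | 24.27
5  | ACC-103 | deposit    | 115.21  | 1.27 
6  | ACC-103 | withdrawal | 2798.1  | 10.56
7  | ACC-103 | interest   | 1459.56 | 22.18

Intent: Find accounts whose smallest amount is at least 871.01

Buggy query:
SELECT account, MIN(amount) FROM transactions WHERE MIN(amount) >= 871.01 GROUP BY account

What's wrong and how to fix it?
Bug: Aggregates like MIN are computed per group after WHERE runs

Fix: Use HAVING for the per-group MIN condition

Corrected query:
SELECT account, MIN(amount) FROM transactions GROUP BY account HAVING MIN(amount) >= 871.01

Result:
account | MIN(amount)
--------+------------
ACC-104 | 1235.74    
ACC-105 | 2336.97    
ACC-106 | 1462.4     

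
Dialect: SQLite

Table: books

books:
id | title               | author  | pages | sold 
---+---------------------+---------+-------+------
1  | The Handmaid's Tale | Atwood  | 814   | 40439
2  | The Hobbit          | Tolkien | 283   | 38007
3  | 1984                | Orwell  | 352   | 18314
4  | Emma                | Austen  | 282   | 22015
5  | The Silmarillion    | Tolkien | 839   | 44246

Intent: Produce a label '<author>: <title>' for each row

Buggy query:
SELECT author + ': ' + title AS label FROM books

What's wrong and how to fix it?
Bug: '+' is numeric addition; on text columns SQLite converts them to 0 instead of concatenating

Fix: Use the || operator for string concatenation

Corrected query:
SELECT author || ': ' || title AS label FROM books

Result:
label                      
---------------------------
Atwood: The Handmaid's Tale
Tolkien: The Hobbit        
Orwell: 1984               
Austen: Emma               
Tolkien: The Silmarillion  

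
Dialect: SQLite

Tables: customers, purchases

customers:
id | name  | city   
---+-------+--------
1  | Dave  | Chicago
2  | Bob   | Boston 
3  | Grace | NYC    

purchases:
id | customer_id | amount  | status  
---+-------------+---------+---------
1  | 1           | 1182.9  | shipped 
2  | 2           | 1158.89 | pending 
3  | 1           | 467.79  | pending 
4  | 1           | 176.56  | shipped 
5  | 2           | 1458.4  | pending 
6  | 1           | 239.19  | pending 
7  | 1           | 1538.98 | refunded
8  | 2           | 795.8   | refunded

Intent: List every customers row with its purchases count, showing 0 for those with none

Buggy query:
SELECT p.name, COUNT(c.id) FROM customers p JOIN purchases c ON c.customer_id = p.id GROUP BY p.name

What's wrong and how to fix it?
Bug: INNER JOIN drops customers rows that have no matching purchases rows

Fix: Use LEFT JOIN so parents without children still appear (COUNT(c.id) gives 0)

Corrected query:
SELECT p.name, COUNT(c.id) FROM customers p LEFT JOIN purchases c ON c.customer_id = p.id GROUP BY p.name

Result:
name  | COUNT(c.id)
------+------------
Bob   | 3          
Dave  | 5          
Grace | 0          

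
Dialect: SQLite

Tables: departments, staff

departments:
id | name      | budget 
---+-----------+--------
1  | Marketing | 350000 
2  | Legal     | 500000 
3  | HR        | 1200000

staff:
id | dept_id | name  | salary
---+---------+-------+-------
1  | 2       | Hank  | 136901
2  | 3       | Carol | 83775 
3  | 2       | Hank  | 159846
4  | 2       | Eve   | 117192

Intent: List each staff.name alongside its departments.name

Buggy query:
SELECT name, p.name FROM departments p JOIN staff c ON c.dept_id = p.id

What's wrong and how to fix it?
Bug: Both tables have a 'name' column; the unqualified reference is ambiguous

Fix: Prefix ambiguous columns with the table alias

Corrected query:
SELECT c.name, p.name FROM departments p JOIN staff c ON c.dept_id = p.id

Result:
name  | name 
------+------
Hank  | Legal
Carol | HR   
Hank  | Legal
Eve   | Legal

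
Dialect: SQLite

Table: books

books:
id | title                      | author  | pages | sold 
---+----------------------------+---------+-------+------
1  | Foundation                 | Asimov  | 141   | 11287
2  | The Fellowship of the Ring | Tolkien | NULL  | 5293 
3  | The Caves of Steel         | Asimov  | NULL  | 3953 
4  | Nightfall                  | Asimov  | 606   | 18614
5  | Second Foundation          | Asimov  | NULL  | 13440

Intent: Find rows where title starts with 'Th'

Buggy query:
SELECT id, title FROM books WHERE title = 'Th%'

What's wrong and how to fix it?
Bug: '=' compares the literal string including the % character; pattern matching needs LIKE

Fix: Use LIKE for wildcard pattern matching

Corrected query:
SELECT id, title FROM books WHERE title LIKE 'Th%'

Result:
id | title                     
---+---------------------------
2  | The Fellowship of the Ring
3  | The Caves of Steel        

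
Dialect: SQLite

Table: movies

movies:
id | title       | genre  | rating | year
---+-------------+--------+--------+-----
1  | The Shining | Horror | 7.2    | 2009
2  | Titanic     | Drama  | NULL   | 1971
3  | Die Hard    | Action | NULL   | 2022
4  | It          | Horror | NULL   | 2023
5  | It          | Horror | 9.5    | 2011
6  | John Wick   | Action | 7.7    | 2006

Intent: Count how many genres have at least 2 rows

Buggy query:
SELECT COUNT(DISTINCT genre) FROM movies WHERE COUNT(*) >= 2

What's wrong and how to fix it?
Bug: WHERE filters individual rows, not groups, so a group-level COUNT is invalid there

Fix: Group first with HAVING COUNT(*) >= 2, then COUNT the resulting groups

Corrected query:
SELECT COUNT(*) FROM (SELECT genre FROM movies GROUP BY genre HAVING COUNT(*) >= 2)

Result:
COUNT(*)
--------
2       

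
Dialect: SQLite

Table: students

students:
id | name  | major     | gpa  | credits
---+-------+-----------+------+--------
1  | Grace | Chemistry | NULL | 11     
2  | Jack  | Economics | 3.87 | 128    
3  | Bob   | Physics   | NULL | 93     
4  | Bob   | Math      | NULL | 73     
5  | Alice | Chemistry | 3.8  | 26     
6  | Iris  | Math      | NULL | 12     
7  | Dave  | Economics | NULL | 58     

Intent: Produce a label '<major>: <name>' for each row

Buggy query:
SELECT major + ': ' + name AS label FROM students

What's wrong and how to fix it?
Bug: SQLite uses || for string concatenation; + coerces text to numbers (yielding 0)

Fix: Use the || operator for string concatenation

Corrected query:
SELECT major || ': ' || name AS label FROM students

Result:
label           
----------------
Chemistry: Grace
Economics: Jack 
Physics: Bob    
Math: Bob       
Chemistry: Alice
Math: Iris      
Economics: Dave 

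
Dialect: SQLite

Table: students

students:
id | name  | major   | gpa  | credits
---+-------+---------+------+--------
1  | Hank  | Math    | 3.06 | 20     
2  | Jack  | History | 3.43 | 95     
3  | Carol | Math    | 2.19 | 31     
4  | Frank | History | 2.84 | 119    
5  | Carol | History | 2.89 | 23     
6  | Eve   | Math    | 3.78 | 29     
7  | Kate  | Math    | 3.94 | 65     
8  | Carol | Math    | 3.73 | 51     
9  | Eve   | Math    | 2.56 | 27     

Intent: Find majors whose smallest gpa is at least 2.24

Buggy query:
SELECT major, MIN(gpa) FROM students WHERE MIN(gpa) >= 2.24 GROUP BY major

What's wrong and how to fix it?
Bug: Aggregates like MIN are computed per group after WHERE runs

Fix: Use HAVING for the per-group MIN condition

Corrected query:
SELECT major, MIN(gpa) FROM students GROUP BY major HAVING MIN(gpa) >= 2.24

Result:
major   | MIN(gpa)
--------+---------
History | 2.84    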